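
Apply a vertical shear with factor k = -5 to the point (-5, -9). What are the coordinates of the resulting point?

Shear matrix for vertical shear with factor k = -5:
[[1, 0], [-5, 1]]
Result: (-5, -9) → (-5, 16)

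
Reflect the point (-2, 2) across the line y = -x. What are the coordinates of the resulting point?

Reflection across line y = -x: (-2, 2) → (-2, 2)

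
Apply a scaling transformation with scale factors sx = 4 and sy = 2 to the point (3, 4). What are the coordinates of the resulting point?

Scaling matrix:
[[4, 0], [0, 2]]
Result: (3 × 4, 4 × 2) = (12, 8)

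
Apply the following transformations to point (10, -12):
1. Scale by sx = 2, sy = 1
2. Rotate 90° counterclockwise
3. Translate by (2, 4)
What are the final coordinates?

Step 1: Scale → (20, -12)
Step 2: Rotate 90° → (12, 20)
Step 3: Translate → (14, 24)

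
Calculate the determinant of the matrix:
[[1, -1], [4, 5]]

For a 2×2 matrix [[a, b], [c, d]], det = ad - bc
det = (1)(5) - (-1)(4) = 5 - -4 = 9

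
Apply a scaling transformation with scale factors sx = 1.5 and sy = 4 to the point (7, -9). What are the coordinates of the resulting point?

Scaling matrix:
[[1.50, 0], [0, 4]]
Result: (7 × 1.5, -9 × 4) = (10.5, -36)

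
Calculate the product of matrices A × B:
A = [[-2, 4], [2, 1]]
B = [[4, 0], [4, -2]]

Matrix multiplication:
C[0][0] = -2×4 + 4×4 = 8
C[0][1] = -2×0 + 4×-2 = -8
C[1][0] = 2×4 + 1×4 = 12
C[1][1] = 2×0 + 1×-2 = -2
Result: [[8, -8], [12, -2]]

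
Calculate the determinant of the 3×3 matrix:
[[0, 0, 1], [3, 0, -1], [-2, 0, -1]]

Expansion along first row:
det = 0·det([[0,-1],[0,-1]]) - 0·det([[3,-1],[-2,-1]]) + 1·det([[3,0],[-2,0]])
    = 0·(0·-1 - -1·0) - 0·(3·-1 - -1·-2) + 1·(3·0 - 0·-2)
    = 0·0 - 0·-5 + 1·0
    = 0 + 0 + 0 = 0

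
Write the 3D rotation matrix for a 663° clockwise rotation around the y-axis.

Rotation matrix for clockwise 663° around y-axis:
A clockwise rotation by 663° is a counterclockwise rotation by -663°.
cos(-663°) = 0.5446, sin(-663°) = 0.8387
Result: [[0.5446, 0, 0.8387], [0, 1, 0], [-0.8387, 0, 0.5446]]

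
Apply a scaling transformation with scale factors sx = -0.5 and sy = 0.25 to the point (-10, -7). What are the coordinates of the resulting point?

Scaling matrix:
[[-0.50, 0], [0, 0.25]]
Result: (-10 × -0.5, -7 × 0.25) = (5, -1.75)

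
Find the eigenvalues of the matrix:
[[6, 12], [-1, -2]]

Characteristic equation: det(A - λI) = 0
λ² - (trace)λ + (det) = 0
trace = 6 + -2 = 4, det = (6)(-2) - (12)(-1) = 0
λ² - (4)λ + (0) = 0
λ = (4 ± √((4)² - 4·(0))) / 2 = (4 ± √16) / 2
Solving: λ = 0, 4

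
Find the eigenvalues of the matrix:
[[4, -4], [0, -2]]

Characteristic equation: det(A - λI) = 0
λ² - (trace)λ + (det) = 0
trace = 4 + -2 = 2, det = (4)(-2) - (-4)(0) = -8
λ² - (2)λ + (-8) = 0
λ = (2 ± √((2)² - 4·(-8))) / 2 = (2 ± √36) / 2
Solving: λ = -2, 4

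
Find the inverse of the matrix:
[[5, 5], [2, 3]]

For [[a,b],[c,d]], inverse = (1/det)·[[d,-b],[-c,a]]
det = (5)(3) - (5)(2) = 15 - 10 = 5
Inverse = (1/5)·[[3, -5], [-2, 5]]
= [[3/5, -1], [-2/5, 1]]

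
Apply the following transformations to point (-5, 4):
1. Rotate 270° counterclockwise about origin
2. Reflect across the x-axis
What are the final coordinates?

Step 1: Rotate 270° → (4, 5)
Step 2: Reflect across x-axis → (4, -5)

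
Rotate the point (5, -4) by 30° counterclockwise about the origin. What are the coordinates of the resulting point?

Rotation matrix for 30°: [[cos 30°, -sin 30°], [sin 30°, cos 30°]] ≈ [[0.866025, -0.500000], [0.500000, 0.866025]]
[[0.866025, -0.500000], [0.500000, 0.866025]] × [5, -4]ᵀ ≈ [6.3301, -0.9641]ᵀ
Result: (6.3301, -0.9641)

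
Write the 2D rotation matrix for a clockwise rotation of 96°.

Rotation matrix formula: [[cos θ, -sin θ], [sin θ, cos θ]]
A clockwise rotation by 96° is equivalent to a counterclockwise rotation by -96°.
For θ = -96°:
cos(-96°) = -0.1045
sin(-96°) = -0.9945
Result: [[-0.1045, 0.9945], [-0.9945, -0.1045]]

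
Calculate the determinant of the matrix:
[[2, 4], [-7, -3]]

For a 2×2 matrix [[a, b], [c, d]], det = ad - bc
det = (2)(-3) - (4)(-7) = -6 - -28 = 22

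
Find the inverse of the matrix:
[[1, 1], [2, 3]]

For [[a,b],[c,d]], inverse = (1/det)·[[d,-b],[-c,a]]
det = (1)(3) - (1)(2) = 3 - 2 = 1
Inverse = [[3, -1], [-2, 1]]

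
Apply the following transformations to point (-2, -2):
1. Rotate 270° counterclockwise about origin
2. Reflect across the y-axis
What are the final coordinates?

Step 1: Rotate 270° → (-2, 2)
Step 2: Reflect across y-axis → (2, 2)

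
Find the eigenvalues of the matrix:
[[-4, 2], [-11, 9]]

Characteristic equation: det(A - λI) = 0
λ² - (trace)λ + (det) = 0
trace = -4 + 9 = 5, det = (-4)(9) - (2)(-11) = -14
λ² - (5)λ + (-14) = 0
λ = (5 ± √((5)² - 4·(-14))) / 2 = (5 ± √81) / 2
Solving: λ = -2, 7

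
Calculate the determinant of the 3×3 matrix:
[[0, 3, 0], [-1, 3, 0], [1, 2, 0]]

Expansion along first row:
det = 0·det([[3,0],[2,0]]) - 3·det([[-1,0],[1,0]]) + 0·det([[-1,3],[1,2]])
    = 0·(3·0 - 0·2) - 3·(-1·0 - 0·1) + 0·(-1·2 - 3·1)
    = 0·0 - 3·0 + 0·-5
    = 0 + 0 + 0 = 0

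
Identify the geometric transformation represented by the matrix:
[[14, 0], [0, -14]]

This matrix represents: non-uniform scaling by sx = 14, sy = -14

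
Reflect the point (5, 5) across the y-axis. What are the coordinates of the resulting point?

Reflection across y-axis: (5, 5) → (-5, 5)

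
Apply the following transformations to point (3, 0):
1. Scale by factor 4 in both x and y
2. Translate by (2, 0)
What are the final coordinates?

Step 1: Scale (3, 0) by 4 → (12, 0)
Step 2: Translate by (2, 0) → (14, 0)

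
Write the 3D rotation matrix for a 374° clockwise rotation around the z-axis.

Rotation matrix for clockwise 374° around z-axis:
A clockwise rotation by 374° is a counterclockwise rotation by -374°.
cos(-374°) = 0.9703, sin(-374°) = -0.2419
Result: [[0.9703, 0.2419, 0], [-0.2419, 0.9703, 0], [0, 0, 1]]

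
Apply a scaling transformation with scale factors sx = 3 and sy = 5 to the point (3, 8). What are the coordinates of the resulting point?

Scaling matrix:
[[3, 0], [0, 5]]
Result: (3 × 3, 8 × 5) = (9, 40)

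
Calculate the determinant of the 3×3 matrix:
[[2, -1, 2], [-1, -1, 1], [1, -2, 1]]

Expansion along first row:
det = 2·det([[-1,1],[-2,1]]) - -1·det([[-1,1],[1,1]]) + 2·det([[-1,-1],[1,-2]])
    = 2·(-1·1 - 1·-2) - -1·(-1·1 - 1·1) + 2·(-1·-2 - -1·1)
    = 2·1 - -1·-2 + 2·3
    = 2 + -2 + 6 = 6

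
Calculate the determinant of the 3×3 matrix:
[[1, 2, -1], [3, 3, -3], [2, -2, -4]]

Expansion along first row:
det = 1·det([[3,-3],[-2,-4]]) - 2·det([[3,-3],[2,-4]]) + -1·det([[3,3],[2,-2]])
    = 1·(3·-4 - -3·-2) - 2·(3·-4 - -3·2) + -1·(3·-2 - 3·2)
    = 1·-18 - 2·-6 + -1·-12
    = -18 + 12 + 12 = 6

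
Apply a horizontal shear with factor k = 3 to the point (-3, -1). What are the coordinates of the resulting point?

Shear matrix for horizontal shear with factor k = 3:
[[1, 3], [0, 1]]
Result: (-3, -1) → (-6, -1)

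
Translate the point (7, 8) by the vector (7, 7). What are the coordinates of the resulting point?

Translation by (7, 7) (homogeneous matrix [[1, 0, 7], [0, 1, 7], [0, 0, 1]]):
x' = 7 + 7 = 14
y' = 8 + 7 = 15
Result: (14, 15)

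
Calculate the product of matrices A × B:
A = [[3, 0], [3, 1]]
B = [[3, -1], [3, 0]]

Matrix multiplication:
C[0][0] = 3×3 + 0×3 = 9
C[0][1] = 3×-1 + 0×0 = -3
C[1][0] = 3×3 + 1×3 = 12
C[1][1] = 3×-1 + 1×0 = -3
Result: [[9, -3], [12, -3]]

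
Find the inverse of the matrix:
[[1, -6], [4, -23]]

For [[a,b],[c,d]], inverse = (1/det)·[[d,-b],[-c,a]]
det = (1)(-23) - (-6)(4) = -23 - -24 = 1
Inverse = [[-23, 6], [-4, 1]]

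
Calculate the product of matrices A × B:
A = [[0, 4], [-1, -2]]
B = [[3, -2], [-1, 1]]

Matrix multiplication:
C[0][0] = 0×3 + 4×-1 = -4
C[0][1] = 0×-2 + 4×1 = 4
C[1][0] = -1×3 + -2×-1 = -1
C[1][1] = -1×-2 + -2×1 = 0
Result: [[-4, 4], [-1, 0]]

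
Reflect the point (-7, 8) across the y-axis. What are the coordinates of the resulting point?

Reflection across y-axis: (-7, 8) → (7, 8)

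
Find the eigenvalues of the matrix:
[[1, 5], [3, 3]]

Characteristic equation: det(A - λI) = 0
λ² - (trace)λ + (det) = 0
trace = 1 + 3 = 4, det = (1)(3) - (5)(3) = -12
λ² - (4)λ + (-12) = 0
λ = (4 ± √((4)² - 4·(-12))) / 2 = (4 ± √64) / 2
Solving: λ = -2, 6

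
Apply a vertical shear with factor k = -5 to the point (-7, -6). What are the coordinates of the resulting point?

Shear matrix for vertical shear with factor k = -5:
[[1, 0], [-5, 1]]
Result: (-7, -6) → (-7, 29)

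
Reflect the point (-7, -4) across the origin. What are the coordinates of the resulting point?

Reflection across origin: (-7, -4) → (7, 4)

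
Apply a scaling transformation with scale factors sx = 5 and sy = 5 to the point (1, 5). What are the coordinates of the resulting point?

Scaling matrix:
[[5, 0], [0, 5]]
Result: (1 × 5, 5 × 5) = (5, 25)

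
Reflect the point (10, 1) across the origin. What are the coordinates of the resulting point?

Reflection across origin: (10, 1) → (-10, -1)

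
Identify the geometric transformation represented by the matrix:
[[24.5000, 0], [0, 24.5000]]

This matrix represents: uniform scaling by factor 24.5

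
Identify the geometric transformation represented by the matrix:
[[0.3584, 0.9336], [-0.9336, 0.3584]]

This matrix represents: rotation by 291° counterclockwise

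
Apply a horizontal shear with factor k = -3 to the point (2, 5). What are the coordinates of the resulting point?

Shear matrix for horizontal shear with factor k = -3:
[[1, -3], [0, 1]]
Result: (2, 5) → (-13, 5)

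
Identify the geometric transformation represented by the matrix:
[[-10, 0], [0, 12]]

This matrix represents: non-uniform scaling by sx = -10, sy = 12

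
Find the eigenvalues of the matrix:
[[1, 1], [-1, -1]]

Characteristic equation: det(A - λI) = 0
λ² - (trace)λ + (det) = 0
trace = 1 + -1 = 0, det = (1)(-1) - (1)(-1) = 0
λ² - (0)λ + (0) = 0
λ = (0 ± √((0)² - 4·(0))) / 2 = (0 ± √0) / 2
Solving: λ = 0, 0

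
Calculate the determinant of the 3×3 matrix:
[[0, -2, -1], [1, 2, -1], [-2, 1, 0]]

Expansion along first row:
det = 0·det([[2,-1],[1,0]]) - -2·det([[1,-1],[-2,0]]) + -1·det([[1,2],[-2,1]])
    = 0·(2·0 - -1·1) - -2·(1·0 - -1·-2) + -1·(1·1 - 2·-2)
    = 0·1 - -2·-2 + -1·5
    = 0 + -4 + -5 = -9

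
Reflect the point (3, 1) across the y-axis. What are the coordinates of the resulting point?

Reflection across y-axis: (3, 1) → (-3, 1)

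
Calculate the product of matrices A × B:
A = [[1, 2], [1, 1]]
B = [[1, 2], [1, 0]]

Matrix multiplication:
C[0][0] = 1×1 + 2×1 = 3
C[0][1] = 1×2 + 2×0 = 2
C[1][0] = 1×1 + 1×1 = 2
C[1][1] = 1×2 + 1×0 = 2
Result: [[3, 2], [2, 2]]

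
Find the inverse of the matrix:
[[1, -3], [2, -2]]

For [[a,b],[c,d]], inverse = (1/det)·[[d,-b],[-c,a]]
det = (1)(-2) - (-3)(2) = -2 - -6 = 4
Inverse = (1/4)·[[-2, 3], [-2, 1]]
= [[-1/2, 3/4], [-1/2, 1/4]]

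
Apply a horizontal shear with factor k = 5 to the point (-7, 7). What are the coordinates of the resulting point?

Shear matrix for horizontal shear with factor k = 5:
[[1, 5], [0, 1]]
Result: (-7, 7) → (28, 7)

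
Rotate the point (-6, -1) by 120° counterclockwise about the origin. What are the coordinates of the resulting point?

Rotation matrix for 120°: [[cos 120°, -sin 120°], [sin 120°, cos 120°]] ≈ [[-0.500000, -0.866025], [0.866025, -0.500000]]
[[-0.500000, -0.866025], [0.866025, -0.500000]] × [-6, -1]ᵀ ≈ [3.8660, -4.6962]ᵀ
Result: (3.8660, -4.6962)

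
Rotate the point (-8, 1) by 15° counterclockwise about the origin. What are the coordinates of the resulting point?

Rotation matrix for 15°: [[cos 15°, -sin 15°], [sin 15°, cos 15°]] ≈ [[0.965926, -0.258819], [0.258819, 0.965926]]
[[0.965926, -0.258819], [0.258819, 0.965926]] × [-8, 1]ᵀ ≈ [-7.9862, -1.1046]ᵀ
Result: (-7.9862, -1.1046)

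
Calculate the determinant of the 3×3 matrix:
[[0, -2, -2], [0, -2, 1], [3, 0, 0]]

Expansion along first row:
det = 0·det([[-2,1],[0,0]]) - -2·det([[0,1],[3,0]]) + -2·det([[0,-2],[3,0]])
    = 0·(-2·0 - 1·0) - -2·(0·0 - 1·3) + -2·(0·0 - -2·3)
    = 0·0 - -2·-3 + -2·6
    = 0 + -6 + -12 = -18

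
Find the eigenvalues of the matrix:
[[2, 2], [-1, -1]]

Characteristic equation: det(A - λI) = 0
λ² - (trace)λ + (det) = 0
trace = 2 + -1 = 1, det = (2)(-1) - (2)(-1) = 0
λ² - (1)λ + (0) = 0
λ = (1 ± √((1)² - 4·(0))) / 2 = (1 ± √1) / 2
Solving: λ = 0, 1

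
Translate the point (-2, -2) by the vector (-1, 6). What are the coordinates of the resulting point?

Translation by (-1, 6) (homogeneous matrix [[1, 0, -1], [0, 1, 6], [0, 0, 1]]):
x' = -2 + -1 = -3
y' = -2 + 6 = 4
Result: (-3, 4)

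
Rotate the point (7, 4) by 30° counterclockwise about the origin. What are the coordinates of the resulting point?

Rotation matrix for 30°: [[cos 30°, -sin 30°], [sin 30°, cos 30°]] ≈ [[0.866025, -0.500000], [0.500000, 0.866025]]
[[0.866025, -0.500000], [0.500000, 0.866025]] × [7, 4]ᵀ ≈ [4.0622, 6.9641]ᵀ
Result: (4.0622, 6.9641)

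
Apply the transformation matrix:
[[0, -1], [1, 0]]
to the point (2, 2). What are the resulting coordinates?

Matrix multiplication:
[[0, -1], [1, 0]] × [2, 2]ᵀ
= [(0)(2) + (-1)(2), (1)(2) + (0)(2)]ᵀ
= [-2, 2]ᵀ
Result: (-2, 2)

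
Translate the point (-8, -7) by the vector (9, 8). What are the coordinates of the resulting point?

Translation by (9, 8) (homogeneous matrix [[1, 0, 9], [0, 1, 8], [0, 0, 1]]):
x' = -8 + 9 = 1
y' = -7 + 8 = 1
Result: (1, 1)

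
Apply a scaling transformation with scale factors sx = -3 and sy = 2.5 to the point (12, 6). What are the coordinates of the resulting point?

Scaling matrix:
[[-3, 0], [0, 2.50]]
Result: (12 × -3, 6 × 2.5) = (-36, 15)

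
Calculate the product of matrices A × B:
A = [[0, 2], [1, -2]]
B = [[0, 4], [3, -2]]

Matrix multiplication:
C[0][0] = 0×0 + 2×3 = 6
C[0][1] = 0×4 + 2×-2 = -4
C[1][0] = 1×0 + -2×3 = -6
C[1][1] = 1×4 + -2×-2 = 8
Result: [[6, -4], [-6, 8]]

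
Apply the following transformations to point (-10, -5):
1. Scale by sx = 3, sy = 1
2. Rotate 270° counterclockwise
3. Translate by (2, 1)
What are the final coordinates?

Step 1: Scale → (-30, -5)
Step 2: Rotate 270° → (-5, 30)
Step 3: Translate → (-3, 31)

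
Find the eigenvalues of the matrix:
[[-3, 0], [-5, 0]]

Characteristic equation: det(A - λI) = 0
λ² - (trace)λ + (det) = 0
trace = -3 + 0 = -3, det = (-3)(0) - (0)(-5) = 0
λ² - (-3)λ + (0) = 0
λ = (-3 ± √((-3)² - 4·(0))) / 2 = (-3 ± √9) / 2
Solving: λ = -3, 0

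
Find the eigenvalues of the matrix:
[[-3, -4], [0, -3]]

Characteristic equation: det(A - λI) = 0
λ² - (trace)λ + (det) = 0
trace = -3 + -3 = -6, det = (-3)(-3) - (-4)(0) = 9
λ² - (-6)λ + (9) = 0
λ = (-6 ± √((-6)² - 4·(9))) / 2 = (-6 ± √0) / 2
Solving: λ = -3, -3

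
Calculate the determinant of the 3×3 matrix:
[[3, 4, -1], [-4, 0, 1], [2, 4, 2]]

Expansion along first row:
det = 3·det([[0,1],[4,2]]) - 4·det([[-4,1],[2,2]]) + -1·det([[-4,0],[2,4]])
    = 3·(0·2 - 1·4) - 4·(-4·2 - 1·2) + -1·(-4·4 - 0·2)
    = 3·-4 - 4·-10 + -1·-16
    = -12 + 40 + 16 = 44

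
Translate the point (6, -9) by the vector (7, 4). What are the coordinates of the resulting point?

Translation by (7, 4) (homogeneous matrix [[1, 0, 7], [0, 1, 4], [0, 0, 1]]):
x' = 6 + 7 = 13
y' = -9 + 4 = -5
Result: (13, -5)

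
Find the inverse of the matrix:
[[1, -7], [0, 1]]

For [[a,b],[c,d]], inverse = (1/det)·[[d,-b],[-c,a]]
det = (1)(1) - (-7)(0) = 1 - 0 = 1
Inverse = [[1, 7], [0, 1]]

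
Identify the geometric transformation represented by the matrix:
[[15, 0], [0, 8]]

This matrix represents: non-uniform scaling by sx = 15, sy = 8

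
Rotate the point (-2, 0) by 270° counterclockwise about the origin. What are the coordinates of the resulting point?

Rotation matrix for 270°: [[cos 270°, -sin 270°], [sin 270°, cos 270°]] = [[0, 1], [-1, 0]]
[[0, 1], [-1, 0]] × [-2, 0]ᵀ = [0, 2]ᵀ
Result: (0, 2)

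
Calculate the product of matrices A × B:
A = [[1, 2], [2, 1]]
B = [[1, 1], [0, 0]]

Matrix multiplication:
C[0][0] = 1×1 + 2×0 = 1
C[0][1] = 1×1 + 2×0 = 1
C[1][0] = 2×1 + 1×0 = 2
C[1][1] = 2×1 + 1×0 = 2
Result: [[1, 1], [2, 2]]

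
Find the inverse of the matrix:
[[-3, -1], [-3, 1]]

For [[a,b],[c,d]], inverse = (1/det)·[[d,-b],[-c,a]]
det = (-3)(1) - (-1)(-3) = -3 - 3 = -6
Inverse = (1/-6)·[[1, 1], [3, -3]]
= [[-1/6, -1/6], [-1/2, 1/2]]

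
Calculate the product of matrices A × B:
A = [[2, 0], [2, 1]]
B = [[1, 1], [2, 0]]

Matrix multiplication:
C[0][0] = 2×1 + 0×2 = 2
C[0][1] = 2×1 + 0×0 = 2
C[1][0] = 2×1 + 1×2 = 4
C[1][1] = 2×1 + 1×0 = 2
Result: [[2, 2], [4, 2]]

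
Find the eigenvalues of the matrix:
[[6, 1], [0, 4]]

Characteristic equation: det(A - λI) = 0
λ² - (trace)λ + (det) = 0
trace = 6 + 4 = 10, det = (6)(4) - (1)(0) = 24
λ² - (10)λ + (24) = 0
λ = (10 ± √((10)² - 4·(24))) / 2 = (10 ± √4) / 2
Solving: λ = 4, 6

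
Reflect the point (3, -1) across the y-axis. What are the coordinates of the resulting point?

Reflection across y-axis: (3, -1) → (-3, -1)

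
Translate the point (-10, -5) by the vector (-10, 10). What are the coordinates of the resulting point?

Translation by (-10, 10) (homogeneous matrix [[1, 0, -10], [0, 1, 10], [0, 0, 1]]):
x' = -10 + -10 = -20
y' = -5 + 10 = 5
Result: (-20, 5)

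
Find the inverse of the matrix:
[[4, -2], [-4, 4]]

For [[a,b],[c,d]], inverse = (1/det)·[[d,-b],[-c,a]]
det = (4)(4) - (-2)(-4) = 16 - 8 = 8
Inverse = (1/8)·[[4, 2], [4, 4]]
= [[1/2, 1/4], [1/2, 1/2]]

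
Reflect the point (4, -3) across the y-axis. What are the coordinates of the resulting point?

Reflection across y-axis: (4, -3) → (-4, -3)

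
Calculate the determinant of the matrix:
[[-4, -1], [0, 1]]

For a 2×2 matrix [[a, b], [c, d]], det = ad - bc
det = (-4)(1) - (-1)(0) = -4 - 0 = -4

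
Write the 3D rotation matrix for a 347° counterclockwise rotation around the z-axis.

Rotation matrix for counterclockwise 347° around z-axis:
cos(347°) = 0.9744, sin(347°) = -0.2250
Result: [[0.9744, 0.2250, 0], [-0.2250, 0.9744, 0], [0, 0, 1]]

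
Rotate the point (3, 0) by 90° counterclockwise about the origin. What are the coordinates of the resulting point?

Rotation matrix for 90°: [[cos 90°, -sin 90°], [sin 90°, cos 90°]] = [[0, -1], [1, 0]]
[[0, -1], [1, 0]] × [3, 0]ᵀ = [0, 3]ᵀ
Result: (0, 3)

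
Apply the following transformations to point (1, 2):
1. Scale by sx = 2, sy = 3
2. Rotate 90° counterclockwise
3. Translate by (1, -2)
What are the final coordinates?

Step 1: Scale → (2, 6)
Step 2: Rotate 90° → (-6, 2)
Step 3: Translate → (-5, 0)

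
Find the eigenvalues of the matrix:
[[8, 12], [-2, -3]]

Characteristic equation: det(A - λI) = 0
λ² - (trace)λ + (det) = 0
trace = 8 + -3 = 5, det = (8)(-3) - (12)(-2) = 0
λ² - (5)λ + (0) = 0
λ = (5 ± √((5)² - 4·(0))) / 2 = (5 ± √25) / 2
Solving: λ = 0, 5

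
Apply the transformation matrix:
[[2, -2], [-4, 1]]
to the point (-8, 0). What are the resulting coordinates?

Matrix multiplication:
[[2, -2], [-4, 1]] × [-8, 0]ᵀ
= [(2)(-8) + (-2)(0), (-4)(-8) + (1)(0)]ᵀ
= [-16, 32]ᵀ
Result: (-16, 32)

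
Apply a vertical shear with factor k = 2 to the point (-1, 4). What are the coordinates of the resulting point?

Shear matrix for vertical shear with factor k = 2:
[[1, 0], [2, 1]]
Result: (-1, 4) → (-1, 2)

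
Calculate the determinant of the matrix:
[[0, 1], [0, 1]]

For a 2×2 matrix [[a, b], [c, d]], det = ad - bc
det = (0)(1) - (1)(0) = 0 - 0 = 0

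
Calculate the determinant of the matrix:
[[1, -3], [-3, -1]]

For a 2×2 matrix [[a, b], [c, d]], det = ad - bc
det = (1)(-1) - (-3)(-3) = -1 - 9 = -10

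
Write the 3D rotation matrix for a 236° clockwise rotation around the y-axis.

Rotation matrix for clockwise 236° around y-axis:
A clockwise rotation by 236° is a counterclockwise rotation by -236°.
cos(-236°) = -0.5592, sin(-236°) = 0.8290
Result: [[-0.5592, 0, 0.8290], [0, 1, 0], [-0.8290, 0, -0.5592]]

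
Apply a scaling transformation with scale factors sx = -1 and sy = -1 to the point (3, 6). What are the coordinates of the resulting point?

Scaling matrix:
[[-1, 0], [0, -1]]
Result: (3 × -1, 6 × -1) = (-3, -6)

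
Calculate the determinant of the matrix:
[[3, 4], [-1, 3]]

For a 2×2 matrix [[a, b], [c, d]], det = ad - bc
det = (3)(3) - (4)(-1) = 9 - -4 = 13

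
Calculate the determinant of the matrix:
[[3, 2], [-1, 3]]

For a 2×2 matrix [[a, b], [c, d]], det = ad - bc
det = (3)(3) - (2)(-1) = 9 - -2 = 11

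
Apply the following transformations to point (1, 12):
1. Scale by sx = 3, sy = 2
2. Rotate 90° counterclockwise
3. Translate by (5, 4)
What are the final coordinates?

Step 1: Scale → (3, 24)
Step 2: Rotate 90° → (-24, 3)
Step 3: Translate → (-19, 7)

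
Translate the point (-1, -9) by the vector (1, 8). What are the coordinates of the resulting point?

Translation by (1, 8) (homogeneous matrix [[1, 0, 1], [0, 1, 8], [0, 0, 1]]):
x' = -1 + 1 = 0
y' = -9 + 8 = -1
Result: (0, -1)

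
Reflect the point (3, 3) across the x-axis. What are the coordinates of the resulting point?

Reflection across x-axis: (3, 3) → (3, -3)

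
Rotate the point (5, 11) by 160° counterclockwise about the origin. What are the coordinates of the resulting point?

Rotation matrix for 160°: [[cos 160°, -sin 160°], [sin 160°, cos 160°]] ≈ [[-0.939693, -0.342020], [0.342020, -0.939693]]
[[-0.939693, -0.342020], [0.342020, -0.939693]] × [5, 11]ᵀ ≈ [-8.4607, -8.6265]ᵀ
Result: (-8.4607, -8.6265)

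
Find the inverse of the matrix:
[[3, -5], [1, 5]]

For [[a,b],[c,d]], inverse = (1/det)·[[d,-b],[-c,a]]
det = (3)(5) - (-5)(1) = 15 - -5 = 20
Inverse = (1/20)·[[5, 5], [-1, 3]]
= [[1/4, 1/4], [-1/20, 3/20]]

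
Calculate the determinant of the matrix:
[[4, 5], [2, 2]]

For a 2×2 matrix [[a, b], [c, d]], det = ad - bc
det = (4)(2) - (5)(2) = 8 - 10 = -2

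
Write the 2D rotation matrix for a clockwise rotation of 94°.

Rotation matrix formula: [[cos θ, -sin θ], [sin θ, cos θ]]
A clockwise rotation by 94° is equivalent to a counterclockwise rotation by -94°.
For θ = -94°:
cos(-94°) = -0.0698
sin(-94°) = -0.9976
Result: [[-0.0698, 0.9976], [-0.9976, -0.0698]]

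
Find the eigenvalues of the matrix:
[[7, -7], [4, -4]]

Characteristic equation: det(A - λI) = 0
λ² - (trace)λ + (det) = 0
trace = 7 + -4 = 3, det = (7)(-4) - (-7)(4) = 0
λ² - (3)λ + (0) = 0
λ = (3 ± √((3)² - 4·(0))) / 2 = (3 ± √9) / 2
Solving: λ = 0, 3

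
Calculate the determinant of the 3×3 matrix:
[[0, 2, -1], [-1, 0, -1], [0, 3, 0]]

Expansion along first row:
det = 0·det([[0,-1],[3,0]]) - 2·det([[-1,-1],[0,0]]) + -1·det([[-1,0],[0,3]])
    = 0·(0·0 - -1·3) - 2·(-1·0 - -1·0) + -1·(-1·3 - 0·0)
    = 0·3 - 2·0 + -1·-3
    = 0 + 0 + 3 = 3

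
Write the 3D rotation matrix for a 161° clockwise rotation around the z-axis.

Rotation matrix for clockwise 161° around z-axis:
A clockwise rotation by 161° is a counterclockwise rotation by -161°.
cos(-161°) = -0.9455, sin(-161°) = -0.3256
Result: [[-0.9455, 0.3256, 0], [-0.3256, -0.9455, 0], [0, 0, 1]]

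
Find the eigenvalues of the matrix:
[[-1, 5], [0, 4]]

Characteristic equation: det(A - λI) = 0
λ² - (trace)λ + (det) = 0
trace = -1 + 4 = 3, det = (-1)(4) - (5)(0) = -4
λ² - (3)λ + (-4) = 0
λ = (3 ± √((3)² - 4·(-4))) / 2 = (3 ± √25) / 2
Solving: λ = -1, 4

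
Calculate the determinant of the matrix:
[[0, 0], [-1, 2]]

For a 2×2 matrix [[a, b], [c, d]], det = ad - bc
det = (0)(2) - (0)(-1) = 0 - 0 = 0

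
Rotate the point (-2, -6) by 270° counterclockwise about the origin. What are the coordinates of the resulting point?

Rotation matrix for 270°: [[cos 270°, -sin 270°], [sin 270°, cos 270°]] = [[0, 1], [-1, 0]]
[[0, 1], [-1, 0]] × [-2, -6]ᵀ = [-6, 2]ᵀ
Result: (-6, 2)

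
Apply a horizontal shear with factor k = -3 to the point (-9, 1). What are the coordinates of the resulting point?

Shear matrix for horizontal shear with factor k = -3:
[[1, -3], [0, 1]]
Result: (-9, 1) → (-12, 1)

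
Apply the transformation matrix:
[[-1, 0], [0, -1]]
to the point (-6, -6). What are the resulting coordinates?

Matrix multiplication:
[[-1, 0], [0, -1]] × [-6, -6]ᵀ
= [(-1)(-6) + (0)(-6), (0)(-6) + (-1)(-6)]ᵀ
= [6, 6]ᵀ
Result: (6, 6)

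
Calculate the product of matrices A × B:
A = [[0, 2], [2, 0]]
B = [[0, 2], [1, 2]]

Matrix multiplication:
C[0][0] = 0×0 + 2×1 = 2
C[0][1] = 0×2 + 2×2 = 4
C[1][0] = 2×0 + 0×1 = 0
C[1][1] = 2×2 + 0×2 = 4
Result: [[2, 4], [0, 4]]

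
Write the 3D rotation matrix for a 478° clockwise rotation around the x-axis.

Rotation matrix for clockwise 478° around x-axis:
A clockwise rotation by 478° is a counterclockwise rotation by -478°.
cos(-478°) = -0.4695, sin(-478°) = -0.8829
Result: [[1, 0, 0], [0, -0.4695, 0.8829], [0, -0.8829, -0.4695]]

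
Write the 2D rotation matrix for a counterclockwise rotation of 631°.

Rotation matrix formula: [[cos θ, -sin θ], [sin θ, cos θ]]
For θ = 631°:
cos(631°) = 0.0175
sin(631°) = -0.9998
Result: [[0.0175, 0.9998], [-0.9998, 0.0175]]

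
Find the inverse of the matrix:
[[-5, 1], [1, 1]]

For [[a,b],[c,d]], inverse = (1/det)·[[d,-b],[-c,a]]
det = (-5)(1) - (1)(1) = -5 - 1 = -6
Inverse = (1/-6)·[[1, -1], [-1, -5]]
= [[-1/6, 1/6], [1/6, 5/6]]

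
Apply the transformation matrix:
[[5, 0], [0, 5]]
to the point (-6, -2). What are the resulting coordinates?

Matrix multiplication:
[[5, 0], [0, 5]] × [-6, -2]ᵀ
= [(5)(-6) + (0)(-2), (0)(-6) + (5)(-2)]ᵀ
= [-30, -10]ᵀ
Result: (-30, -10)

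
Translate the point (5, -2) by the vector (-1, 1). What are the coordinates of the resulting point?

Translation by (-1, 1) (homogeneous matrix [[1, 0, -1], [0, 1, 1], [0, 0, 1]]):
x' = 5 + -1 = 4
y' = -2 + 1 = -1
Result: (4, -1)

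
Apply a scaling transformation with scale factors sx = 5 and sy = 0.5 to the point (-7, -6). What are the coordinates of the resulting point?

Scaling matrix:
[[5, 0], [0, 0.50]]
Result: (-7 × 5, -6 × 0.5) = (-35, -3)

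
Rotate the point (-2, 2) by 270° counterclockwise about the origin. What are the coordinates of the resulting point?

Rotation matrix for 270°: [[cos 270°, -sin 270°], [sin 270°, cos 270°]] = [[0, 1], [-1, 0]]
[[0, 1], [-1, 0]] × [-2, 2]ᵀ = [2, 2]ᵀ
Result: (2, 2)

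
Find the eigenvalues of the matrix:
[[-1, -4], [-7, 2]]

Characteristic equation: det(A - λI) = 0
λ² - (trace)λ + (det) = 0
trace = -1 + 2 = 1, det = (-1)(2) - (-4)(-7) = -30
λ² - (1)λ + (-30) = 0
λ = (1 ± √((1)² - 4·(-30))) / 2 = (1 ± √121) / 2
Solving: λ = -5, 6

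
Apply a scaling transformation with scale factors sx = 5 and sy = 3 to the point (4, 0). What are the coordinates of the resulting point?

Scaling matrix:
[[5, 0], [0, 3]]
Result: (4 × 5, 0 × 3) = (20, 0)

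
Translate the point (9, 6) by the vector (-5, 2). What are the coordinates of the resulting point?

Translation by (-5, 2) (homogeneous matrix [[1, 0, -5], [0, 1, 2], [0, 0, 1]]):
x' = 9 + -5 = 4
y' = 6 + 2 = 8
Result: (4, 8)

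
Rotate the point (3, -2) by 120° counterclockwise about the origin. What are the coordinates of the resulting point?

Rotation matrix for 120°: [[cos 120°, -sin 120°], [sin 120°, cos 120°]] ≈ [[-0.500000, -0.866025], [0.866025, -0.500000]]
[[-0.500000, -0.866025], [0.866025, -0.500000]] × [3, -2]ᵀ ≈ [0.2321, 3.5981]ᵀ
Result: (0.2321, 3.5981)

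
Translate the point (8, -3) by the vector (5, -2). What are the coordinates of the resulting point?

Translation by (5, -2) (homogeneous matrix [[1, 0, 5], [0, 1, -2], [0, 0, 1]]):
x' = 8 + 5 = 13
y' = -3 + -2 = -5
Result: (13, -5)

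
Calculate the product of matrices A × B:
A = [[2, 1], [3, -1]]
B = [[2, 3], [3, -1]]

Matrix multiplication:
C[0][0] = 2×2 + 1×3 = 7
C[0][1] = 2×3 + 1×-1 = 5
C[1][0] = 3×2 + -1×3 = 3
C[1][1] = 3×3 + -1×-1 = 10
Result: [[7, 5], [3, 10]]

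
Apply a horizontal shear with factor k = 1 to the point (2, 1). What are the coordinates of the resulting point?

Shear matrix for horizontal shear with factor k = 1:
[[1, 1], [0, 1]]
Result: (2, 1) → (3, 1)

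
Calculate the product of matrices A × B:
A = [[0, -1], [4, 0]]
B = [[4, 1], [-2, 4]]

Matrix multiplication:
C[0][0] = 0×4 + -1×-2 = 2
C[0][1] = 0×1 + -1×4 = -4
C[1][0] = 4×4 + 0×-2 = 16
C[1][1] = 4×1 + 0×4 = 4
Result: [[2, -4], [16, 4]]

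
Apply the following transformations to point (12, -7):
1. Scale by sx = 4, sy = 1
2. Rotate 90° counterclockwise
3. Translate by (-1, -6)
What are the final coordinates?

Step 1: Scale → (48, -7)
Step 2: Rotate 90° → (7, 48)
Step 3: Translate → (6, 42)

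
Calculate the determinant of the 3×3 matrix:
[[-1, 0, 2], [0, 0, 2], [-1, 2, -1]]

Expansion along first row:
det = -1·det([[0,2],[2,-1]]) - 0·det([[0,2],[-1,-1]]) + 2·det([[0,0],[-1,2]])
    = -1·(0·-1 - 2·2) - 0·(0·-1 - 2·-1) + 2·(0·2 - 0·-1)
    = -1·-4 - 0·2 + 2·0
    = 4 + 0 + 0 = 4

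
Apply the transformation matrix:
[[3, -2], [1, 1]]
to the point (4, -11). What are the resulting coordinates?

Matrix multiplication:
[[3, -2], [1, 1]] × [4, -11]ᵀ
= [(3)(4) + (-2)(-11), (1)(4) + (1)(-11)]ᵀ
= [34, -7]ᵀ
Result: (34, -7)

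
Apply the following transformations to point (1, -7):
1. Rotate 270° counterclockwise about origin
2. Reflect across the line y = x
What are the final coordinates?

Step 1: Rotate 270° → (-7, -1)
Step 2: Reflect across line y = x → (-1, -7)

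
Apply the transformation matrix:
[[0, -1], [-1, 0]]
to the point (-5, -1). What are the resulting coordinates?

Matrix multiplication:
[[0, -1], [-1, 0]] × [-5, -1]ᵀ
= [(0)(-5) + (-1)(-1), (-1)(-5) + (0)(-1)]ᵀ
= [1, 5]ᵀ
Result: (1, 5)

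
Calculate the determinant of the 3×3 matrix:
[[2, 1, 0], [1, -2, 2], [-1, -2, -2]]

Expansion along first row:
det = 2·det([[-2,2],[-2,-2]]) - 1·det([[1,2],[-1,-2]]) + 0·det([[1,-2],[-1,-2]])
    = 2·(-2·-2 - 2·-2) - 1·(1·-2 - 2·-1) + 0·(1·-2 - -2·-1)
    = 2·8 - 1·0 + 0·-4
    = 16 + 0 + 0 = 16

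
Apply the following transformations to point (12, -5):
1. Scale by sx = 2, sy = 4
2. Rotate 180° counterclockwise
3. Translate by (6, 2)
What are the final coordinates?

Step 1: Scale → (24, -20)
Step 2: Rotate 180° → (-24, 20)
Step 3: Translate → (-18, 22)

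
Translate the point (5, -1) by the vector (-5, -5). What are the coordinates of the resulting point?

Translation by (-5, -5) (homogeneous matrix [[1, 0, -5], [0, 1, -5], [0, 0, 1]]):
x' = 5 + -5 = 0
y' = -1 + -5 = -6
Result: (0, -6)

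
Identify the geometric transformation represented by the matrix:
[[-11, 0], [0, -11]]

This matrix represents: uniform scaling by factor -11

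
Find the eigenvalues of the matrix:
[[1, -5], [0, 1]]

Characteristic equation: det(A - λI) = 0
λ² - (trace)λ + (det) = 0
trace = 1 + 1 = 2, det = (1)(1) - (-5)(0) = 1
λ² - (2)λ + (1) = 0
λ = (2 ± √((2)² - 4·(1))) / 2 = (2 ± √0) / 2
Solving: λ = 1, 1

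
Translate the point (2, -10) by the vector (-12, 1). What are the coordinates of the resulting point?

Translation by (-12, 1) (homogeneous matrix [[1, 0, -12], [0, 1, 1], [0, 0, 1]]):
x' = 2 + -12 = -10
y' = -10 + 1 = -9
Result: (-10, -9)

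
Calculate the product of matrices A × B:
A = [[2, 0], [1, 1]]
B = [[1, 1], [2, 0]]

Matrix multiplication:
C[0][0] = 2×1 + 0×2 = 2
C[0][1] = 2×1 + 0×0 = 2
C[1][0] = 1×1 + 1×2 = 3
C[1][1] = 1×1 + 1×0 = 1
Result: [[2, 2], [3, 1]]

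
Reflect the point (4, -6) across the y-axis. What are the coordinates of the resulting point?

Reflection across y-axis: (4, -6) → (-4, -6)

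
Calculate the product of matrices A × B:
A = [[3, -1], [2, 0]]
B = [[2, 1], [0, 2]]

Matrix multiplication:
C[0][0] = 3×2 + -1×0 = 6
C[0][1] = 3×1 + -1×2 = 1
C[1][0] = 2×2 + 0×0 = 4
C[1][1] = 2×1 + 0×2 = 2
Result: [[6, 1], [4, 2]]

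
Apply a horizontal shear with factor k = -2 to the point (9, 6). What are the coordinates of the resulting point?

Shear matrix for horizontal shear with factor k = -2:
[[1, -2], [0, 1]]
Result: (9, 6) → (-3, 6)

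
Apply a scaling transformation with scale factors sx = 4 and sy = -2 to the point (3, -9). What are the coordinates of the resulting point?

Scaling matrix:
[[4, 0], [0, -2]]
Result: (3 × 4, -9 × -2) = (12, 18)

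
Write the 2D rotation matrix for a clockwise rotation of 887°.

Rotation matrix formula: [[cos θ, -sin θ], [sin θ, cos θ]]
A clockwise rotation by 887° is equivalent to a counterclockwise rotation by -887°.
For θ = -887°:
cos(-887°) = -0.9744
sin(-887°) = -0.2250
Result: [[-0.9744, 0.2250], [-0.2250, -0.9744]]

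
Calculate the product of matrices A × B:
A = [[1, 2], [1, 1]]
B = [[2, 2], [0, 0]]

Matrix multiplication:
C[0][0] = 1×2 + 2×0 = 2
C[0][1] = 1×2 + 2×0 = 2
C[1][0] = 1×2 + 1×0 = 2
C[1][1] = 1×2 + 1×0 = 2
Result: [[2, 2], [2, 2]]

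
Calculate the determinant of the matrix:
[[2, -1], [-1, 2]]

For a 2×2 matrix [[a, b], [c, d]], det = ad - bc
det = (2)(2) - (-1)(-1) = 4 - 1 = 3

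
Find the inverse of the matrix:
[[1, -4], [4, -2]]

For [[a,b],[c,d]], inverse = (1/det)·[[d,-b],[-c,a]]
det = (1)(-2) - (-4)(4) = -2 - -16 = 14
Inverse = (1/14)·[[-2, 4], [-4, 1]]
= [[-1/7, 2/7], [-2/7, 1/14]]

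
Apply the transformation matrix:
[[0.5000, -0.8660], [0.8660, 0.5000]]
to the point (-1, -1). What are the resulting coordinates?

Matrix multiplication:
[[0.5000, -0.8660], [0.8660, 0.5000]] × [-1, -1]ᵀ
= [(0.5000)(-1) + (-0.8660)(-1), (0.8660)(-1) + (0.5000)(-1)]ᵀ
= [0.3660, -1.3660]ᵀ
Result: (0.3660, -1.3660)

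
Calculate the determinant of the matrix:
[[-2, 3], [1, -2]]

For a 2×2 matrix [[a, b], [c, d]], det = ad - bc
det = (-2)(-2) - (3)(1) = 4 - 3 = 1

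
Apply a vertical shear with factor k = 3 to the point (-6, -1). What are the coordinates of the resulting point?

Shear matrix for vertical shear with factor k = 3:
[[1, 0], [3, 1]]
Result: (-6, -1) → (-6, -19)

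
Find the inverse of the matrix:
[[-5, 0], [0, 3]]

For [[a,b],[c,d]], inverse = (1/det)·[[d,-b],[-c,a]]
det = (-5)(3) - (0)(0) = -15 - 0 = -15
Inverse = (1/-15)·[[3, 0], [0, -5]]
= [[-1/5, 0], [0, 1/3]]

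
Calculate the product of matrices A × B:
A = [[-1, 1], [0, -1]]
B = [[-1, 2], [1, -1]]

Matrix multiplication:
C[0][0] = -1×-1 + 1×1 = 2
C[0][1] = -1×2 + 1×-1 = -3
C[1][0] = 0×-1 + -1×1 = -1
C[1][1] = 0×2 + -1×-1 = 1
Result: [[2, -3], [-1, 1]]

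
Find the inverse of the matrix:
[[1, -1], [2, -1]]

For [[a,b],[c,d]], inverse = (1/det)·[[d,-b],[-c,a]]
det = (1)(-1) - (-1)(2) = -1 - -2 = 1
Inverse = [[-1, 1], [-2, 1]]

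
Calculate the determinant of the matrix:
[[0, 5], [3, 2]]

For a 2×2 matrix [[a, b], [c, d]], det = ad - bc
det = (0)(2) - (5)(3) = 0 - 15 = -15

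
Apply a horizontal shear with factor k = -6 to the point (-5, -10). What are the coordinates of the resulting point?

Shear matrix for horizontal shear with factor k = -6:
[[1, -6], [0, 1]]
Result: (-5, -10) → (55, -10)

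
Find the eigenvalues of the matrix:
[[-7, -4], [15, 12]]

Characteristic equation: det(A - λI) = 0
λ² - (trace)λ + (det) = 0
trace = -7 + 12 = 5, det = (-7)(12) - (-4)(15) = -24
λ² - (5)λ + (-24) = 0
λ = (5 ± √((5)² - 4·(-24))) / 2 = (5 ± √121) / 2
Solving: λ = -3, 8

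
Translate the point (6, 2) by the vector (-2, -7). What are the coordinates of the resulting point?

Translation by (-2, -7) (homogeneous matrix [[1, 0, -2], [0, 1, -7], [0, 0, 1]]):
x' = 6 + -2 = 4
y' = 2 + -7 = -5
Result: (4, -5)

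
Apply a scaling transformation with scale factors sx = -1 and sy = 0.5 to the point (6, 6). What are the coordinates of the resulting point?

Scaling matrix:
[[-1, 0], [0, 0.50]]
Result: (6 × -1, 6 × 0.5) = (-6, 3)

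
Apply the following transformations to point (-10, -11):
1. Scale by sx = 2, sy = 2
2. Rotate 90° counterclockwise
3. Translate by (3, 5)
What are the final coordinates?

Step 1: Scale → (-20, -22)
Step 2: Rotate 90° → (22, -20)
Step 3: Translate → (25, -15)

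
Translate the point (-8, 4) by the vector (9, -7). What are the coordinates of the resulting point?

Translation by (9, -7) (homogeneous matrix [[1, 0, 9], [0, 1, -7], [0, 0, 1]]):
x' = -8 + 9 = 1
y' = 4 + -7 = -3
Result: (1, -3)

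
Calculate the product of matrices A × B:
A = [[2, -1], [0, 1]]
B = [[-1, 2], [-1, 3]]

Matrix multiplication:
C[0][0] = 2×-1 + -1×-1 = -1
C[0][1] = 2×2 + -1×3 = 1
C[1][0] = 0×-1 + 1×-1 = -1
C[1][1] = 0×2 + 1×3 = 3
Result: [[-1, 1], [-1, 3]]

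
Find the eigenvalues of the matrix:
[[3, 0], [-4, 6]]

Characteristic equation: det(A - λI) = 0
λ² - (trace)λ + (det) = 0
trace = 3 + 6 = 9, det = (3)(6) - (0)(-4) = 18
λ² - (9)λ + (18) = 0
λ = (9 ± √((9)² - 4·(18))) / 2 = (9 ± √9) / 2
Solving: λ = 3, 6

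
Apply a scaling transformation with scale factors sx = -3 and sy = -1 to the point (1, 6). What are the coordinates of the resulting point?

Scaling matrix:
[[-3, 0], [0, -1]]
Result: (1 × -3, 6 × -1) = (-3, -6)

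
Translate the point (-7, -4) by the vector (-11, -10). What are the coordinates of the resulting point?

Translation by (-11, -10) (homogeneous matrix [[1, 0, -11], [0, 1, -10], [0, 0, 1]]):
x' = -7 + -11 = -18
y' = -4 + -10 = -14
Result: (-18, -14)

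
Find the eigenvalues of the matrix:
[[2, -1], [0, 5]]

Characteristic equation: det(A - λI) = 0
λ² - (trace)λ + (det) = 0
trace = 2 + 5 = 7, det = (2)(5) - (-1)(0) = 10
λ² - (7)λ + (10) = 0
λ = (7 ± √((7)² - 4·(10))) / 2 = (7 ± √9) / 2
Solving: λ = 2, 5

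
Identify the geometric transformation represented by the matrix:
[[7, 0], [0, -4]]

This matrix represents: non-uniform scaling by sx = 7, sy = -4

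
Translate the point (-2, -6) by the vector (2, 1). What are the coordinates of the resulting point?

Translation by (2, 1) (homogeneous matrix [[1, 0, 2], [0, 1, 1], [0, 0, 1]]):
x' = -2 + 2 = 0
y' = -6 + 1 = -5
Result: (0, -5)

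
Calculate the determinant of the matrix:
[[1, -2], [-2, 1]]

For a 2×2 matrix [[a, b], [c, d]], det = ad - bc
det = (1)(1) - (-2)(-2) = 1 - 4 = -3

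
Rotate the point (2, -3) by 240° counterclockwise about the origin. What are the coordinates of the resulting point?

Rotation matrix for 240°: [[cos 240°, -sin 240°], [sin 240°, cos 240°]] ≈ [[-0.500000, 0.866025], [-0.866025, -0.500000]]
[[-0.500000, 0.866025], [-0.866025, -0.500000]] × [2, -3]ᵀ ≈ [-3.5981, -0.2321]ᵀ
Result: (-3.5981, -0.2321)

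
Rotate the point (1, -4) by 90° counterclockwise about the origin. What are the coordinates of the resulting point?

Rotation matrix for 90°: [[cos 90°, -sin 90°], [sin 90°, cos 90°]] = [[0, -1], [1, 0]]
[[0, -1], [1, 0]] × [1, -4]ᵀ = [4, 1]ᵀ
Result: (4, 1)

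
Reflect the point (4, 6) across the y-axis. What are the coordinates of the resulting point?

Reflection across y-axis: (4, 6) → (-4, 6)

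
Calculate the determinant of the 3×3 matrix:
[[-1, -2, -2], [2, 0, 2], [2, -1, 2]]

Expansion along first row:
det = -1·det([[0,2],[-1,2]]) - -2·det([[2,2],[2,2]]) + -2·det([[2,0],[2,-1]])
    = -1·(0·2 - 2·-1) - -2·(2·2 - 2·2) + -2·(2·-1 - 0·2)
    = -1·2 - -2·0 + -2·-2
    = -2 + 0 + 4 = 2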